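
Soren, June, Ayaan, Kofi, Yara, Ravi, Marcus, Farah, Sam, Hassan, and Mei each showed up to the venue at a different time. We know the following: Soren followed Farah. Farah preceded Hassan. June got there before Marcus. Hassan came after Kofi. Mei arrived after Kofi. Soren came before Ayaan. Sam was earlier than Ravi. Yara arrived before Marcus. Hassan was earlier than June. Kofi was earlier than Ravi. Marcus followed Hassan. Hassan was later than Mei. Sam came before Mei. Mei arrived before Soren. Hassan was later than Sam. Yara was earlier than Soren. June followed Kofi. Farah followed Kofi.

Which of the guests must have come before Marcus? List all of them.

Farah, Hassan, June, Kofi, Mei, Sam, Yara

Directly stated before Marcus: Hassan, June, and Yara.
Farah reaches Marcus via Farah → Hassan → Marcus.
Kofi reaches Marcus via Kofi → June → Marcus.
Mei reaches Marcus via Mei → Hassan → Marcus.
Likewise Sam reaches Marcus by chaining the stated constraints.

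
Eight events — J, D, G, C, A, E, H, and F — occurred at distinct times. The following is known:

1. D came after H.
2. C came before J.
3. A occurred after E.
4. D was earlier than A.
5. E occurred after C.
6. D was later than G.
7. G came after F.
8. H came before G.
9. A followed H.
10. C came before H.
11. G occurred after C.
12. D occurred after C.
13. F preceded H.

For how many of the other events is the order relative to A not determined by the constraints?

Forced before A: C, D, E, F, G, and H.
That leaves J with no forced order relative to A — 1.

1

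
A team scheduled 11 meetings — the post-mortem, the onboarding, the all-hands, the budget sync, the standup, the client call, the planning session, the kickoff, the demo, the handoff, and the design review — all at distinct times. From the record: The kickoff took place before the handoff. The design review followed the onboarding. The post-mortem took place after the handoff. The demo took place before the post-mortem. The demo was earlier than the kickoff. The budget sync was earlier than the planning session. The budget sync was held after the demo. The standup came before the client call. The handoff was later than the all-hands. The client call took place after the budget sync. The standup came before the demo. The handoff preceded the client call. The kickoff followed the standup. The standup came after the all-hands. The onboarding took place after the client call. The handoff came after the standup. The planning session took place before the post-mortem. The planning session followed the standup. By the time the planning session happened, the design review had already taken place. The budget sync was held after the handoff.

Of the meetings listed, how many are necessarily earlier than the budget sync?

5

Directly stated before the budget sync: the demo and the handoff.
The all-hands reaches the budget sync via the all-hands → the handoff → the budget sync.
The kickoff reaches the budget sync via the kickoff → the handoff → the budget sync.
The standup reaches the budget sync via the standup → the handoff → the budget sync.
No chain forces the onboarding (or any of the others) ahead of the budget sync.
That's the all-hands, the demo, the handoff, the kickoff, and the standup — 5 in all.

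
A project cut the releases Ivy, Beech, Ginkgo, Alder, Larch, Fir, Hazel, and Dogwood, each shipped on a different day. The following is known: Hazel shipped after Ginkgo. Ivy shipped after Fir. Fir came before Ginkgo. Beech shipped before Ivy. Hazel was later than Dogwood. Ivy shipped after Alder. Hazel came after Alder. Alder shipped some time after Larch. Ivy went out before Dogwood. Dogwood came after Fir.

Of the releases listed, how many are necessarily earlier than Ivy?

4

Directly stated before Ivy: Alder, Beech, and Fir.
Larch reaches Ivy via Larch → Alder → Ivy.
No chain forces Hazel (or any of the others) ahead of Ivy.
That's Alder, Beech, Fir, and Larch — 4 in all.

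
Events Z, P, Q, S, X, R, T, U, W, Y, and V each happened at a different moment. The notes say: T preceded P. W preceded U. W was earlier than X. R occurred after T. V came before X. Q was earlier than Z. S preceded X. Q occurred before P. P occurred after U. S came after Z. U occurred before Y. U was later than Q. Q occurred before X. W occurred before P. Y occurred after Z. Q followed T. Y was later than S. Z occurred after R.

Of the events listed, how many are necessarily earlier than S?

Directly stated before S: Z.
Q reaches S via Q → Z → S.
R reaches S via R → Z → S.
T reaches S via T → Q → Z → S.
No chain forces X (or any of the others) ahead of S.
That's Q, R, T, and Z — 4 in all.

4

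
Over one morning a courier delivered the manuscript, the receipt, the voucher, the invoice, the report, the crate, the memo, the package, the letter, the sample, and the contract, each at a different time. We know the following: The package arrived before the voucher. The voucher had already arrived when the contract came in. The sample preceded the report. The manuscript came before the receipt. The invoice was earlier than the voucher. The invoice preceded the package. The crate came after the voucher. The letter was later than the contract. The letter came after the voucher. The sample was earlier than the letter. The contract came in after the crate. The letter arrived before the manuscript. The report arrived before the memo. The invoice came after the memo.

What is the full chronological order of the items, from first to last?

the sample, the report, the memo, the invoice, the package, the voucher, the crate, the contract, the letter, the manuscript, the receipt

The constraints fix every adjacent pair, so only one ordering works:
the sample → the report → the memo → the invoice → the package → the voucher → the crate → the contract → the letter → the manuscript → the receipt.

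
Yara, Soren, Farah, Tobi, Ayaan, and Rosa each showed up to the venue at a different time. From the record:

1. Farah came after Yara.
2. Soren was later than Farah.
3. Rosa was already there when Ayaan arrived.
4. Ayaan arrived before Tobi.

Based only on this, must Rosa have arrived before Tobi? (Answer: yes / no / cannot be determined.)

yes

Chain the constraints: Rosa → Ayaan → Tobi. Each link is directly stated, so Rosa comes before Tobi.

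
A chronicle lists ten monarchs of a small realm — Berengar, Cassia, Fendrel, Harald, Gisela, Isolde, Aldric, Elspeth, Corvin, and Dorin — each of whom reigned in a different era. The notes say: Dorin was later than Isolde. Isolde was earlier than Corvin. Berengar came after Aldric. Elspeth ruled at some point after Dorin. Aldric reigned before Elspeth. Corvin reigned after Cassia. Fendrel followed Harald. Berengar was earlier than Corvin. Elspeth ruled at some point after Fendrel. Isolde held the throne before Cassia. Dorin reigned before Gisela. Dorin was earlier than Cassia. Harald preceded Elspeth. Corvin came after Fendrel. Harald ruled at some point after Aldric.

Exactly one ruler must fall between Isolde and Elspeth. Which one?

Tracing the constraints gives Isolde → Dorin → Elspeth, so Dorin sits after Isolde and before Elspeth.
No other ruler is forced both after Isolde and before Elspeth.

Dorin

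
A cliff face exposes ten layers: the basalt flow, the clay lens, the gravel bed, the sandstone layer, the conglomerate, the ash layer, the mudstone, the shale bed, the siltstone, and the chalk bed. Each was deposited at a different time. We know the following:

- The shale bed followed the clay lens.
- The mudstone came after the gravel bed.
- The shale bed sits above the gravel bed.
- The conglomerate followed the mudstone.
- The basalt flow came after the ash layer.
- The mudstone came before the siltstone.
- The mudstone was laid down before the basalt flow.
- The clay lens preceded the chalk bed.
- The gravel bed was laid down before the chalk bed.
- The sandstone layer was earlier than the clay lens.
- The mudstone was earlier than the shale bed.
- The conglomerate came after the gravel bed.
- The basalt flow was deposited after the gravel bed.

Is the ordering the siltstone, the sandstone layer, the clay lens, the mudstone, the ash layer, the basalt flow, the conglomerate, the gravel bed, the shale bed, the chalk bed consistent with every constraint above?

The constraints require the gravel bed before the conglomerate, but in the proposed sequence the conglomerate appears ahead of the gravel bed. That one violation is enough.

no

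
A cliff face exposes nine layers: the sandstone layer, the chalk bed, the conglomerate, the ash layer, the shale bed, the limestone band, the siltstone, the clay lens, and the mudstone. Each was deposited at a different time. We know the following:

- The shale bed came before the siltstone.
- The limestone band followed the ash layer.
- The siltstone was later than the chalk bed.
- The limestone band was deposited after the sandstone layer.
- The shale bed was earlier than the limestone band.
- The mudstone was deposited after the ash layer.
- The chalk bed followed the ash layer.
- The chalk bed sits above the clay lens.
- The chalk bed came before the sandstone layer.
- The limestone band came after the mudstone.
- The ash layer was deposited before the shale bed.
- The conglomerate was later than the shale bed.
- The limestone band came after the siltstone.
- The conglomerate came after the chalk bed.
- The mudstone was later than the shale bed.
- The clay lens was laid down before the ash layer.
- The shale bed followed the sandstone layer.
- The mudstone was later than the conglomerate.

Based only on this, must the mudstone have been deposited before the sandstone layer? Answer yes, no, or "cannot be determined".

no

Tracing the constraints gives the sandstone layer → the shale bed → the mudstone, so the sandstone layer must come before the mudstone.
That means the mudstone cannot be before the sandstone layer.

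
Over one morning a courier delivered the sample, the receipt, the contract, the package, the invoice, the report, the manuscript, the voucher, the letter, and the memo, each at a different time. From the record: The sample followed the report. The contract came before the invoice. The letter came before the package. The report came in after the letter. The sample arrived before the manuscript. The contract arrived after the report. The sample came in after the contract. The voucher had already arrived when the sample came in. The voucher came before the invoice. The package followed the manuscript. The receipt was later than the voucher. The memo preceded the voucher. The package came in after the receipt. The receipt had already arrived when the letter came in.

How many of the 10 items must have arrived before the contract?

Directly stated before the contract: the report.
The letter reaches the contract via the letter → the report → the contract.
The memo reaches the contract via the memo → the voucher → the receipt → the letter → the report → the contract.
The receipt reaches the contract via the receipt → the letter → the report → the contract.
Likewise the voucher reaches the contract by chaining the stated constraints.
That's the letter, the memo, the receipt, the report, and the voucher — 5 in all.

5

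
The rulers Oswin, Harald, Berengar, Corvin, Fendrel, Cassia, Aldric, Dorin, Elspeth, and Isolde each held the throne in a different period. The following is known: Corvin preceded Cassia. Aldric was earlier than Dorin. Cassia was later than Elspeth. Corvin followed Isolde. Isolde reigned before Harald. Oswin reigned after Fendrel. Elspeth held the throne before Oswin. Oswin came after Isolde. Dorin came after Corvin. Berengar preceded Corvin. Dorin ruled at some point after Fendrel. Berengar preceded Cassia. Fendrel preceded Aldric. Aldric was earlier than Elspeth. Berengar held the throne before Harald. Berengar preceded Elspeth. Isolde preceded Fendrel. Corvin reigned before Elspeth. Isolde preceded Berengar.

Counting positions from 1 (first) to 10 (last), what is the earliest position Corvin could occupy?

Berengar and Isolde must both come before Corvin — 2 forced predecessors.
Nothing else is forced ahead of Corvin, so their earliest slot is position 2 + 1 = 3.

3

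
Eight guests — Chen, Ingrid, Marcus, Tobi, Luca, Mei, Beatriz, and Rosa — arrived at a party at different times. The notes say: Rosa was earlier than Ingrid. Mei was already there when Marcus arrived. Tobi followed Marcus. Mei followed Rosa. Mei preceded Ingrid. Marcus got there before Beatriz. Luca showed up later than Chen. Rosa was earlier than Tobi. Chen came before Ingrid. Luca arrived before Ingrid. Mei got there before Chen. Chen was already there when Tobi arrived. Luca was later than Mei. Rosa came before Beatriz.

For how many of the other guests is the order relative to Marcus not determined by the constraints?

3

Forced before Marcus: Mei and Rosa; forced after Marcus: Beatriz and Tobi.
That leaves Chen, Ingrid, and Luca with no forced order relative to Marcus — 3.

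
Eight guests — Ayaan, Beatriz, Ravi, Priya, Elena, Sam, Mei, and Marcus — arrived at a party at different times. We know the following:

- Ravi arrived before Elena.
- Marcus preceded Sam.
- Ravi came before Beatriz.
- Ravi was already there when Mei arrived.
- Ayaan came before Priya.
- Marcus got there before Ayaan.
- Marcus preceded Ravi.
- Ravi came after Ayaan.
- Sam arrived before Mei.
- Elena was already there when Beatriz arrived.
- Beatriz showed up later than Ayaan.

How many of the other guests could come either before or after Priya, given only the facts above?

Forced before Priya: Ayaan and Marcus.
That leaves Beatriz, Elena, Mei, Ravi, and Sam with no forced order relative to Priya — 5.

5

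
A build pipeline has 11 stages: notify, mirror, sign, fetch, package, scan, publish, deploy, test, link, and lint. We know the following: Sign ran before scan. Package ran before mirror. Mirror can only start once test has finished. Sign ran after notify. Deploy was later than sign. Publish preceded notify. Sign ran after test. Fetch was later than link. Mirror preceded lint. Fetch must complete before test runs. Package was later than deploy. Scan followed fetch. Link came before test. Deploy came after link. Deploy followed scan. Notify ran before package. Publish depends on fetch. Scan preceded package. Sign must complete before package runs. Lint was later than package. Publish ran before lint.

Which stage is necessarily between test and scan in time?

sign

Tracing the constraints gives test → sign → scan, so sign sits after test and before scan.
No other stage is forced both after test and before scan.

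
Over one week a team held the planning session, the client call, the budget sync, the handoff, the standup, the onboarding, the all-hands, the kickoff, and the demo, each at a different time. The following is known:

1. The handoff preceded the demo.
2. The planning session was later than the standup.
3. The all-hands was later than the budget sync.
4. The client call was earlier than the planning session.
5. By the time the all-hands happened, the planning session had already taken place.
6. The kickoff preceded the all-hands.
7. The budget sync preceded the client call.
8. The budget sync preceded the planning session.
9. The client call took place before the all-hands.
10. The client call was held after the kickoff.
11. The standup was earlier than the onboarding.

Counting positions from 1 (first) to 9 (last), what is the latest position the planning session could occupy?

The planning session must come before the all-hands — 1 meeting forced after it.
Everything else can be placed before the planning session in some valid order, so the planning session can sit as late as position 9 − 1 = 8.

8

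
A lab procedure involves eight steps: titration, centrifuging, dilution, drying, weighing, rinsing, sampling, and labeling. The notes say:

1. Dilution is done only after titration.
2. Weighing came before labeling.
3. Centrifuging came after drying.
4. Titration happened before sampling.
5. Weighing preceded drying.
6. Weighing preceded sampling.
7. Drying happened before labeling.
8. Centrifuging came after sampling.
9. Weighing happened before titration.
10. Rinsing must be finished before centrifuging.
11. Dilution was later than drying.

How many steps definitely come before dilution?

3

Directly stated before dilution: drying and titration.
Weighing reaches dilution via weighing → titration → dilution.
That's drying, titration, and weighing — 3 in all.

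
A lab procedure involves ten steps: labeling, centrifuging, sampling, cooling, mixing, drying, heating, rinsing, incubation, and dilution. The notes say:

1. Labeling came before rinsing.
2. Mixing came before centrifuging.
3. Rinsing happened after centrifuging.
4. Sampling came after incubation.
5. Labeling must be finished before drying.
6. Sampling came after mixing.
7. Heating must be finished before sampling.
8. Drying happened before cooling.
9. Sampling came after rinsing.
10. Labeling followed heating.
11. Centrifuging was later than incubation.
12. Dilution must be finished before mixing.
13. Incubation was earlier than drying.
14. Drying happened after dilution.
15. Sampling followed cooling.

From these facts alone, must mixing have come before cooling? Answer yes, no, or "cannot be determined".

No chain of stated constraints runs from mixing to cooling, and none runs from cooling to mixing either.
So the relative order of mixing and cooling is not fixed by the given facts.

cannot be determined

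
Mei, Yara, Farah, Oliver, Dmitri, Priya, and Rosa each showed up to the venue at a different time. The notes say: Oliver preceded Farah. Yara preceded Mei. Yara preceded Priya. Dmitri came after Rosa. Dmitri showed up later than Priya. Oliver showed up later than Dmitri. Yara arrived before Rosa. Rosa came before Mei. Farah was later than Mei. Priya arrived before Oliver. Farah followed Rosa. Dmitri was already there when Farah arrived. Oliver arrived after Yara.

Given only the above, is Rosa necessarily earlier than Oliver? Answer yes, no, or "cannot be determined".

yes

Chain the constraints: Rosa → Dmitri → Oliver. Each link is directly stated, so Rosa comes before Oliver.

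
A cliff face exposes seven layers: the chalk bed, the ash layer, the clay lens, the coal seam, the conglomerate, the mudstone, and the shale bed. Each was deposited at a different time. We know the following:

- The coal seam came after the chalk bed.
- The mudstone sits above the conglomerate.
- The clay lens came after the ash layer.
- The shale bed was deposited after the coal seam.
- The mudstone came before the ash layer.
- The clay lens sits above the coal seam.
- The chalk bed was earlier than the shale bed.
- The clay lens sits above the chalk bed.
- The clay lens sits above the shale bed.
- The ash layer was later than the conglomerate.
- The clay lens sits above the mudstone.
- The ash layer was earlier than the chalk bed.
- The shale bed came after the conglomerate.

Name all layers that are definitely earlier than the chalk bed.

Directly stated before the chalk bed: the ash layer.
The conglomerate reaches the chalk bed via the conglomerate → the ash layer → the chalk bed.
The mudstone reaches the chalk bed via the mudstone → the ash layer → the chalk bed.

the ash layer, the conglomerate, the mudstone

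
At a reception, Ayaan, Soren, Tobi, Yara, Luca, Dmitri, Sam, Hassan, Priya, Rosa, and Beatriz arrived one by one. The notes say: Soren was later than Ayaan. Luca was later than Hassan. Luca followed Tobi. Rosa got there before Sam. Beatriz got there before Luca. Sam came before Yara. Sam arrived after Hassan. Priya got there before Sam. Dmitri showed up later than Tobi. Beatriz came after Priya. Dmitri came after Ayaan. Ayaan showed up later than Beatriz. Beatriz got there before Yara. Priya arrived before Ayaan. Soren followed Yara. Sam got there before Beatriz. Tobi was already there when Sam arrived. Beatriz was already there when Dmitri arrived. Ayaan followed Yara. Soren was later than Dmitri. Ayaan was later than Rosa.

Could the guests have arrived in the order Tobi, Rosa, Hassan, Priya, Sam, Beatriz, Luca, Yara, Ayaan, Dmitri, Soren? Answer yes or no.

yes

Check each stated constraint against the proposed order — e.g. Rosa is ahead of Ayaan; Tobi is ahead of Dmitri. Every pair is in the required order; nothing is violated.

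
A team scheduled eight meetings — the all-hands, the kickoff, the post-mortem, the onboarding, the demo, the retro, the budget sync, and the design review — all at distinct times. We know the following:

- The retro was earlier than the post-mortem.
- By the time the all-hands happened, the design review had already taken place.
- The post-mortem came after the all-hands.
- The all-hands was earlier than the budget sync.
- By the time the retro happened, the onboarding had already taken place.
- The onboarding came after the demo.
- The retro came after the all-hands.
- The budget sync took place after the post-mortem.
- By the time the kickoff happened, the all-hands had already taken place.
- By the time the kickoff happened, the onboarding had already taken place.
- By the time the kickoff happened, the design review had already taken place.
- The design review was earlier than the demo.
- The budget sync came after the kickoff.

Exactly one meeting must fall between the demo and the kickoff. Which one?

Tracing the constraints gives the demo → the onboarding → the kickoff, so the onboarding sits after the demo and before the kickoff.
No other meeting is forced both after the demo and before the kickoff.

the onboarding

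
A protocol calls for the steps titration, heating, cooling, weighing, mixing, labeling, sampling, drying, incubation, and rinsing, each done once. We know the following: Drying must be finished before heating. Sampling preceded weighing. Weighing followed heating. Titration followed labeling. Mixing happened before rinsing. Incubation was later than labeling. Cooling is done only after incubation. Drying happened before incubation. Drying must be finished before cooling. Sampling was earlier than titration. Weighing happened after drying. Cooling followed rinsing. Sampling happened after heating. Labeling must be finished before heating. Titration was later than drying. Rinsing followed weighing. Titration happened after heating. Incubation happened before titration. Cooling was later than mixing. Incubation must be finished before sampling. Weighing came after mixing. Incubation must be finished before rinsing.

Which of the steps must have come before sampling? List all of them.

Directly stated before sampling: heating and incubation.
Drying reaches sampling via drying → incubation → sampling.
Labeling reaches sampling via labeling → incubation → sampling.
No chain forces titration (or any of the others) ahead of sampling.

drying, heating, incubation, labeling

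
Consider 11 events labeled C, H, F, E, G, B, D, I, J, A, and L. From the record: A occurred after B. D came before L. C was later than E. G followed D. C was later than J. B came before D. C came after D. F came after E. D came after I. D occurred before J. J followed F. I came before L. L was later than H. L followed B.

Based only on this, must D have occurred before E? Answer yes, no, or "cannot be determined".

cannot be determined

No chain of stated constraints runs from D to E, and none runs from E to D either.
So the relative order of D and E is not fixed by the given facts.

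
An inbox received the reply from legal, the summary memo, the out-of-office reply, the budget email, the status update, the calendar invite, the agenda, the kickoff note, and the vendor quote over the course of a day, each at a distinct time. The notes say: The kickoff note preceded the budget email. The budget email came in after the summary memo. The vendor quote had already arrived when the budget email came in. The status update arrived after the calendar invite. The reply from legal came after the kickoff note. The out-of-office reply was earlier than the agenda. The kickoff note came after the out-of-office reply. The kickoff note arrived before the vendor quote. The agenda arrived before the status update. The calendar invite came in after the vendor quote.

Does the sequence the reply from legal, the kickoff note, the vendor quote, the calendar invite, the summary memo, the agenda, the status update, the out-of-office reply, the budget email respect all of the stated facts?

no

The constraints require the out-of-office reply before the kickoff note, but in the proposed sequence the kickoff note appears ahead of the out-of-office reply. That one violation is enough.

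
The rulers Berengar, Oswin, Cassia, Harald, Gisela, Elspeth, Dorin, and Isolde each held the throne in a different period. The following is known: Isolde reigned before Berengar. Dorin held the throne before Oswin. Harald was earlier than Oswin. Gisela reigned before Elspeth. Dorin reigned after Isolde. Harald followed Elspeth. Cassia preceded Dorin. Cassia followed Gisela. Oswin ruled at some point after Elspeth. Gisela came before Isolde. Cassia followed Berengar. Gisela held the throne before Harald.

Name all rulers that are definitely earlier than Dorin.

Directly stated before Dorin: Cassia and Isolde.
Berengar reaches Dorin via Berengar → Cassia → Dorin.
Gisela reaches Dorin via Gisela → Cassia → Dorin.
No chain forces Oswin (or any of the others) ahead of Dorin.

Berengar, Cassia, Gisela, Isolde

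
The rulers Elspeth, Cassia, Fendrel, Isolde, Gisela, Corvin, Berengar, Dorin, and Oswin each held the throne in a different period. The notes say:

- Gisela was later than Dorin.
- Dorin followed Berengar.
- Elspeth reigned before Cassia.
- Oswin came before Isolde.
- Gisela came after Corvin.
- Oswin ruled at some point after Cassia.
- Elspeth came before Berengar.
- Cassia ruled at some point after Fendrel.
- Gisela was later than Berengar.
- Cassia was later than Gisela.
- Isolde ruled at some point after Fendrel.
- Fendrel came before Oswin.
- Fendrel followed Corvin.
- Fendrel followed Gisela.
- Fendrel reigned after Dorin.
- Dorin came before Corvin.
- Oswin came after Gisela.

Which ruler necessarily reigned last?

Every other ruler has a chain of constraints placing them before Isolde, so Isolde is last.

Isolde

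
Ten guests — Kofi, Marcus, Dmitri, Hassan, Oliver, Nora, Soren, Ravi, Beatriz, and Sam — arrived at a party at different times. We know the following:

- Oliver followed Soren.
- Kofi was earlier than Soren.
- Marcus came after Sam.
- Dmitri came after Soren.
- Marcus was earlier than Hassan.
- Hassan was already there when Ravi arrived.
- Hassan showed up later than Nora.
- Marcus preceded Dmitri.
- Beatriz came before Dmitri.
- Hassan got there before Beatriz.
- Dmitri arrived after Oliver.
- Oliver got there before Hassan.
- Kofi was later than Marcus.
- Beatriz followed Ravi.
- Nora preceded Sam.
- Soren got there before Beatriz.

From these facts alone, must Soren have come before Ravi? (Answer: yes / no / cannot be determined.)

Chain the constraints: Soren → Oliver → Hassan → Ravi. Each link is directly stated, so Soren comes before Ravi.

yes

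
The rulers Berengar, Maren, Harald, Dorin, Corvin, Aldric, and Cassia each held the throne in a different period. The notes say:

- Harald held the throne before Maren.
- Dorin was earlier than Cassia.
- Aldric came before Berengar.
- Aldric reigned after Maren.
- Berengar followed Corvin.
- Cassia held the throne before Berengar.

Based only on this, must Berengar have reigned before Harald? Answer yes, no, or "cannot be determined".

Tracing the constraints gives Harald → Maren → Aldric → Berengar, so Harald must come before Berengar.
That means Berengar cannot be before Harald.

no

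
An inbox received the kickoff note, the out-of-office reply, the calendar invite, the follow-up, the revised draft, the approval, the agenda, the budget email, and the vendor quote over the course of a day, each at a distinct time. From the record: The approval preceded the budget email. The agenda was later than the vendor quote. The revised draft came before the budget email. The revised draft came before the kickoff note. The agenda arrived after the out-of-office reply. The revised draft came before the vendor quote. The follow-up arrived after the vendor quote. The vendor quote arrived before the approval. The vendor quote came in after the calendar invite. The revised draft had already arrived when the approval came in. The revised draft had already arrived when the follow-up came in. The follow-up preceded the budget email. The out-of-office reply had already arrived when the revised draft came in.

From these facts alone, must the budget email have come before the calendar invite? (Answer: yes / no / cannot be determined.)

no

Tracing the constraints gives the calendar invite → the vendor quote → the follow-up → the budget email, so the calendar invite must come before the budget email.
That means the budget email cannot be before the calendar invite.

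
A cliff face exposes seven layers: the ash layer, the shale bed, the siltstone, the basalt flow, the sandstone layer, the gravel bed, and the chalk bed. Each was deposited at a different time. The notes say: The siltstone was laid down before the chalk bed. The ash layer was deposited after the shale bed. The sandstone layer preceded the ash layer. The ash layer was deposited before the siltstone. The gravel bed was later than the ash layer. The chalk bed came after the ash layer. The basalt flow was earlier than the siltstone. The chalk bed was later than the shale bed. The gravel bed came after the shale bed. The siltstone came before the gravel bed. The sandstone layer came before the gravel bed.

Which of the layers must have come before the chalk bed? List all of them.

Directly stated before the chalk bed: the ash layer, the shale bed, and the siltstone.
The basalt flow reaches the chalk bed via the basalt flow → the siltstone → the chalk bed.
The sandstone layer reaches the chalk bed via the sandstone layer → the ash layer → the chalk bed.

the ash layer, the basalt flow, the sandstone layer, the shale bed, the siltstone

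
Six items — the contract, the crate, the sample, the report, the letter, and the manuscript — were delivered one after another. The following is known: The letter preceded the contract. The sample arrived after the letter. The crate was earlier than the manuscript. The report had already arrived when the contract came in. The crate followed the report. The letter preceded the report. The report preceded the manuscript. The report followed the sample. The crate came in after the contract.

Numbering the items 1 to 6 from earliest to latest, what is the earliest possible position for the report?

3

The letter and the sample must both come before the report — 2 forced predecessors.
Nothing else is forced ahead of the report, so its earliest slot is position 2 + 1 = 3.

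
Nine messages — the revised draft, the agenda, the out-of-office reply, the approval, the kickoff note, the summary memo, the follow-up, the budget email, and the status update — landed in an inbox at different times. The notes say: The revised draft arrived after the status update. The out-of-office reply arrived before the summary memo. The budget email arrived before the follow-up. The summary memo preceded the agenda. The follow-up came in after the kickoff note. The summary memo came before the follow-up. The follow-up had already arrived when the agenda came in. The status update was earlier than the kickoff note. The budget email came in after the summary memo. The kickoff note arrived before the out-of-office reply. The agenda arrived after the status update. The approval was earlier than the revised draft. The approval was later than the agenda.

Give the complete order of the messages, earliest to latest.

the status update, the kickoff note, the out-of-office reply, the summary memo, the budget email, the follow-up, the agenda, the approval, the revised draft

The constraints fix every adjacent pair, so only one ordering works:
the status update → the kickoff note → the out-of-office reply → the summary memo → the budget email → the follow-up → the agenda → the approval → the revised draft.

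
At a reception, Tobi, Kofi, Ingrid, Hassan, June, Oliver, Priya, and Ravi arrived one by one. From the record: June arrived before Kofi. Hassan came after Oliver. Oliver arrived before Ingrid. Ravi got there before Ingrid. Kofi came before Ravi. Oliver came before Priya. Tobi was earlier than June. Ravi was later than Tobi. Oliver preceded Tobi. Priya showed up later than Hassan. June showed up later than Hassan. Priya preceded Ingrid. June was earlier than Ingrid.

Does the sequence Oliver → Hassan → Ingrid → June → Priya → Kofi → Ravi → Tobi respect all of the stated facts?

no

The constraints require June before Ingrid, but in the proposed sequence Ingrid appears ahead of June. That one violation is enough.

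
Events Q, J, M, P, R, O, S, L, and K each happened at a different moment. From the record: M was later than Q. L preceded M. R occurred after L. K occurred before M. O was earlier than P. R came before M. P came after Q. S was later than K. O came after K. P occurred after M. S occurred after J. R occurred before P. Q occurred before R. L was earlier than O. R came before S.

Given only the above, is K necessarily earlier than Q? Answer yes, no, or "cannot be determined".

cannot be determined

No chain of stated constraints runs from K to Q, and none runs from Q to K either.
So the relative order of K and Q is not fixed by the given facts.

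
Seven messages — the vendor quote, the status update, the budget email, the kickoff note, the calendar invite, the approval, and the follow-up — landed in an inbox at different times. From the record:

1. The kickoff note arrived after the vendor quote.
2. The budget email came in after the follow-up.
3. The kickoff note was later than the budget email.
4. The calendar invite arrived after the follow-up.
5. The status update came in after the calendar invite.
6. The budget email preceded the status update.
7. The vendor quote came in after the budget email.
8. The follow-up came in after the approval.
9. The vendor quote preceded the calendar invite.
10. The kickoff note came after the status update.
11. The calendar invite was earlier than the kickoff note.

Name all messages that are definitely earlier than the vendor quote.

the approval, the budget email, the follow-up

Directly stated before the vendor quote: the budget email.
The approval reaches the vendor quote via the approval → the follow-up → the budget email → the vendor quote.
The follow-up reaches the vendor quote via the follow-up → the budget email → the vendor quote.
No chain forces the calendar invite (or any of the others) ahead of the vendor quote.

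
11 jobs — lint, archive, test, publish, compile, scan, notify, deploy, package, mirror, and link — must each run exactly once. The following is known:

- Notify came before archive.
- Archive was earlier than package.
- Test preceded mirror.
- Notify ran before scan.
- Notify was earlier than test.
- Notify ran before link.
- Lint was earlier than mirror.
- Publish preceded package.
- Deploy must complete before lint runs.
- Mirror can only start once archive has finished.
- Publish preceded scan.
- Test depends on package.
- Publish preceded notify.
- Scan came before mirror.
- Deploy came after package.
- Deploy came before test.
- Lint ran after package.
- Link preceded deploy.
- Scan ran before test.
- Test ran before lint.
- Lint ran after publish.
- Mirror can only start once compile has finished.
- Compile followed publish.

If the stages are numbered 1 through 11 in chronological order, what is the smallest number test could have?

8

Archive, deploy, link, notify, package, publish, and scan must all come before test — 7 forced predecessors.
Nothing else is forced ahead of test, so its earliest slot is position 7 + 1 = 8.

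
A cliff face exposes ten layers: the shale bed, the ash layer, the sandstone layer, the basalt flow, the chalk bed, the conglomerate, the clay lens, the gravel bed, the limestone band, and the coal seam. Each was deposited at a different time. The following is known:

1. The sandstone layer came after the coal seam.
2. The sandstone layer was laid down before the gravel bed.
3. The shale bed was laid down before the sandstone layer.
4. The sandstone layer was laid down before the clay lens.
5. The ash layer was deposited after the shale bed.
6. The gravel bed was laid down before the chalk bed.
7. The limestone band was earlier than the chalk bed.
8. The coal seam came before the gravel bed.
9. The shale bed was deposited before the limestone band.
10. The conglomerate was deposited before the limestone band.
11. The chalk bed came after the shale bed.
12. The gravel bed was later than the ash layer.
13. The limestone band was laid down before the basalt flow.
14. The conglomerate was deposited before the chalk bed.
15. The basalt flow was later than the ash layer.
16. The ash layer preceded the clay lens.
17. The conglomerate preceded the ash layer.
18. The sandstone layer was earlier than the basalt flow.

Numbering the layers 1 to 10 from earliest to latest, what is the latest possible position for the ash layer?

6

The ash layer must come before the basalt flow, the chalk bed, the clay lens, and the gravel bed — 4 layers forced after it.
Everything else can be placed before the ash layer in some valid order, so the ash layer can sit as late as position 10 − 4 = 6.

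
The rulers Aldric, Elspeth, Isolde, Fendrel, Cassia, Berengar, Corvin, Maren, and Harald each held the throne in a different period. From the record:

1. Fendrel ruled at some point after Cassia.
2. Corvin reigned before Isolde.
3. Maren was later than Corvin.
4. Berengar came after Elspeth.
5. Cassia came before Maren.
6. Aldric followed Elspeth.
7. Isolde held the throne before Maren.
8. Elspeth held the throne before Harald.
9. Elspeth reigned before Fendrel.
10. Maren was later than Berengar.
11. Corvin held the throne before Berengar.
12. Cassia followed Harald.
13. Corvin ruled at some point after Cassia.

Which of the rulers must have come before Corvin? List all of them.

Cassia, Elspeth, Harald

Directly stated before Corvin: Cassia.
Elspeth reaches Corvin via Elspeth → Harald → Cassia → Corvin.
Harald reaches Corvin via Harald → Cassia → Corvin.
No chain forces Fendrel (or any of the others) ahead of Corvin.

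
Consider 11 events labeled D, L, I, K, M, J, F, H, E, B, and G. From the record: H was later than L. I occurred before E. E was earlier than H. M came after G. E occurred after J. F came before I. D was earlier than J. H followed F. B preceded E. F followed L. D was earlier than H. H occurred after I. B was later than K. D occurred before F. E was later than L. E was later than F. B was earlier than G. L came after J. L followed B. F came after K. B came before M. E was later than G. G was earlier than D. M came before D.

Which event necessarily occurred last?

H

Every other event has a chain of constraints placing it before H, so H is last.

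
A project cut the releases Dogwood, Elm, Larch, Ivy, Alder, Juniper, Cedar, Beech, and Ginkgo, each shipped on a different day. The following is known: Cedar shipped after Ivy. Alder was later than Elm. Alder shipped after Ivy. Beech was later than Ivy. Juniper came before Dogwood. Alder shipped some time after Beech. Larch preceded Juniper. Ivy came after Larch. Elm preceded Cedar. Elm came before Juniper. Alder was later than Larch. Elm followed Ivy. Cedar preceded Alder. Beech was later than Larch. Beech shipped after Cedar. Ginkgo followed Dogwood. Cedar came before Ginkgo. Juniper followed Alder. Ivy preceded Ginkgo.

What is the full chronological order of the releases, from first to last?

The constraints fix every adjacent pair, so only one ordering works:
Larch → Ivy → Elm → Cedar → Beech → Alder → Juniper → Dogwood → Ginkgo.

Larch, Ivy, Elm, Cedar, Beech, Alder, Juniper, Dogwood, Ginkgo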